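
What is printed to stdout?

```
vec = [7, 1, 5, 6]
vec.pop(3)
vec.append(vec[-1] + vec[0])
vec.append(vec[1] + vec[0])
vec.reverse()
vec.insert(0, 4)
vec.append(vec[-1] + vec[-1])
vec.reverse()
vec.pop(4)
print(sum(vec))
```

pop(3) removes 6 → [7, 1, 5]
append vec[-1]+vec[0] = 5+7 = 12 → [7, 1, 5, 12]
append vec[1]+vec[0] = 1+7 = 8 → [7, 1, 5, 12, 8]
reverse → [8, 12, 5, 1, 7]
insert 4 at 0 → [4, 8, 12, 5, 1, 7]
append vec[-1]+vec[-1] = 7+7 = 14 → [4, 8, 12, 5, 1, 7, 14]
reverse → [14, 7, 1, 5, 12, 8, 4]
pop(4) removes 12 → [14, 7, 1, 5, 8, 4]
sum = 39

39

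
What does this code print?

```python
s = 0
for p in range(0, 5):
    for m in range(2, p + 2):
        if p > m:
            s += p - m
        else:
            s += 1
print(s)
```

p=1,m=2: not 1>2, s = 0+1 = 1
p=2,m=2: not 2>2, s = 1+1 = 2
p=2,m=3: not 2>3, s = 2+1 = 3
p=3,m=2: 3>2, s = 3+1 = 4
p=3,m=3: not 3>3, s = 4+1 = 5
p=3,m=4: not 3>4, s = 5+1 = 6
p=4,m=2: 4>2, s = 6+2 = 8
p=4,m=3: 4>3, s = 8+1 = 9
p=4,m=4: not 4>4, s = 9+1 = 10
p=4,m=5: not 4>5, s = 10+1 = 11

11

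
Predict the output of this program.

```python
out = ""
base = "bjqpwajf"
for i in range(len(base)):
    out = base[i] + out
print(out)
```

i=0: prepend 'b' → 'b'
i=1: prepend 'j' → 'jb'
i=2: prepend 'q' → 'qjb'
i=3: prepend 'p' → 'pqjb'
i=4: prepend 'w' → 'wpqjb'
i=5: prepend 'a' → 'awpqjb'
i=6: prepend 'j' → 'jawpqjb'
i=7: prepend 'f' → 'fjawpqjb'

fjawpqjb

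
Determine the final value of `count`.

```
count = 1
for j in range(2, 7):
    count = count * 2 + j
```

120

j=2: count = 1*2+2 = 4
j=3: count = 4*2+3 = 11
j=4: count = 11*2+4 = 26
j=5: count = 26*2+5 = 57
j=6: count = 57*2+6 = 120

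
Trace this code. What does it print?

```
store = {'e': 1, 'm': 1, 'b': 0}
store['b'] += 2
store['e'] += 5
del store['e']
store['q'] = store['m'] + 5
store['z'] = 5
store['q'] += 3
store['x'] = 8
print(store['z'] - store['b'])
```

store['b'] = 0+2 = 2 → {'e': 1, 'm': 1, 'b': 2}
store['e'] = 1+5 = 6 → {'e': 6, 'm': 1, 'b': 2}
del 'e' → {'m': 1, 'b': 2}
store['q'] = store['m']+5 = 6 → {'m': 1, 'b': 2, 'q': 6}
store['z'] = 5 → {'m': 1, 'b': 2, 'q': 6, 'z': 5}
store['q'] = 6+3 = 9 → {'m': 1, 'b': 2, 'q': 9, 'z': 5}
store['x'] = 8 → {'m': 1, 'b': 2, 'q': 9, 'z': 5, 'x': 8}
store['z']-store['b'] = 5-2 = 3

3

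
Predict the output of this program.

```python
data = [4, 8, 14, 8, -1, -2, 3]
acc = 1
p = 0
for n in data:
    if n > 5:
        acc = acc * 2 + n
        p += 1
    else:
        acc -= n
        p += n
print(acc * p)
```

n=4: not >5, acc = 1-4 = -3; p=4
n=8: >5, acc = (-3)*2+8 = 2; p=5
n=14: >5, acc = 2*2+14 = 18; p=6
n=8: >5, acc = 18*2+8 = 44; p=7
n=-1: not >5, acc = 44-(-1) = 45; p=6
n=-2: not >5, acc = 45-(-2) = 47; p=4
n=3: not >5, acc = 47-3 = 44; p=7
acc*p = 44*7 = 308

308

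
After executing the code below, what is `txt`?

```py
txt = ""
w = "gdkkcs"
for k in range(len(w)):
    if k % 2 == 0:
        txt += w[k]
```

'gkc'

k=0: add 'g' → 'g'
k=1: skip
k=2: add 'k' → 'gk'
k=3: skip
k=4: add 'c' → 'gkc'
k=5: skip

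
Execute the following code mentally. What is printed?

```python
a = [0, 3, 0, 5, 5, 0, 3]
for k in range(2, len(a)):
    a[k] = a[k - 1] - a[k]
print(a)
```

k=2: a[2] = 3-0 = 3 → [0, 3, 3, 5, 5, 0, 3]
k=3: a[3] = 3-5 = -2 → [0, 3, 3, -2, 5, 0, 3]
k=4: a[4] = (-2)-5 = -7 → [0, 3, 3, -2, -7, 0, 3]
k=5: a[5] = (-7)-0 = -7 → [0, 3, 3, -2, -7, -7, 3]
k=6: a[6] = (-7)-3 = -10 → [0, 3, 3, -2, -7, -7, -10]

[0, 3, 3, -2, -7, -7, -10]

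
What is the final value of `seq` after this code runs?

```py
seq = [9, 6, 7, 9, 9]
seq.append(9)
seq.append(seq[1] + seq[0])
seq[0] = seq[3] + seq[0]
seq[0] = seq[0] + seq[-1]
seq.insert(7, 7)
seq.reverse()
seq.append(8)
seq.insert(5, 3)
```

append 9 → [9, 6, 7, 9, 9, 9]
append seq[1]+seq[0] = 6+9 = 15 → [9, 6, 7, 9, 9, 9, 15]
seq[0] = seq[3]+seq[0] = 9+9 = 18 → [18, 6, 7, 9, 9, 9, 15]
seq[0] = seq[0]+seq[-1] = 18+15 = 33 → [33, 6, 7, 9, 9, 9, 15]
insert 7 at 7 → [33, 6, 7, 9, 9, 9, 15, 7]
reverse → [7, 15, 9, 9, 9, 7, 6, 33]
append 8 → [7, 15, 9, 9, 9, 7, 6, 33, 8]
insert 3 at 5 → [7, 15, 9, 9, 9, 3, 7, 6, 33, 8]

[7, 15, 9, 9, 9, 3, 7, 6, 33, 8]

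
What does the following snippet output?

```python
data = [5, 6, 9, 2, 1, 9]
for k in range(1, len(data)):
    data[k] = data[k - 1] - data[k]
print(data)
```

k=1: data[1] = 5-6 = -1 → [5, -1, 9, 2, 1, 9]
k=2: data[2] = (-1)-9 = -10 → [5, -1, -10, 2, 1, 9]
k=3: data[3] = (-10)-2 = -12 → [5, -1, -10, -12, 1, 9]
k=4: data[4] = (-12)-1 = -13 → [5, -1, -10, -12, -13, 9]
k=5: data[5] = (-13)-9 = -22 → [5, -1, -10, -12, -13, -22]

[5, -1, -10, -12, -13, -22]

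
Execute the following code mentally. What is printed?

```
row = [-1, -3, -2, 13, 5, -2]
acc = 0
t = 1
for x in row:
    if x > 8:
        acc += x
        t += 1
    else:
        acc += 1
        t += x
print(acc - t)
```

x=-1: not >8, acc = 0+1 = 1; t=0
x=-3: not >8, acc = 1+1 = 2; t=-3
x=-2: not >8, acc = 2+1 = 3; t=-5
x=13: >8, acc = 3+13 = 16; t=-4
x=5: not >8, acc = 16+1 = 17; t=1
x=-2: not >8, acc = 17+1 = 18; t=-1
acc-t = 18-(-1) = 19

19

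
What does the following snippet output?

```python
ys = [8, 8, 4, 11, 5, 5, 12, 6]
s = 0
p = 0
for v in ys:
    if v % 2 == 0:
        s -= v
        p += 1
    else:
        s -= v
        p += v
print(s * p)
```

v=8: even, s = 0-8 = -8; p=1
v=8: even, s = (-8)-8 = -16; p=2
v=4: even, s = (-16)-4 = -20; p=3
v=11: not even, s = (-20)-11 = -31; p=14
v=5: not even, s = (-31)-5 = -36; p=19
v=5: not even, s = (-36)-5 = -41; p=24
v=12: even, s = (-41)-12 = -53; p=25
v=6: even, s = (-53)-6 = -59; p=26
s*p = (-59)*26 = -1534

-1534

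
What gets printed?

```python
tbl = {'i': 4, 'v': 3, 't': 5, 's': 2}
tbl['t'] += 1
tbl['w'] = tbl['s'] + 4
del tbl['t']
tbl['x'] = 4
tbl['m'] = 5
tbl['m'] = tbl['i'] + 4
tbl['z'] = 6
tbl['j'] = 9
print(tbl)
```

tbl['t'] = 5+1 = 6 → {'i': 4, 'v': 3, 't': 6, 's': 2}
tbl['w'] = tbl['s']+4 = 6 → {'i': 4, 'v': 3, 't': 6, 's': 2, 'w': 6}
del 't' → {'i': 4, 'v': 3, 's': 2, 'w': 6}
tbl['x'] = 4 → {'i': 4, 'v': 3, 's': 2, 'w': 6, 'x': 4}
tbl['m'] = 5 → {'i': 4, 'v': 3, 's': 2, 'w': 6, 'x': 4, 'm': 5}
tbl['m'] = tbl['i']+4 = 8 → {'i': 4, 'v': 3, 's': 2, 'w': 6, 'x': 4, 'm': 8}
tbl['z'] = 6 → {'i': 4, 'v': 3, 's': 2, 'w': 6, 'x': 4, 'm': 8, 'z': 6}
tbl['j'] = 9 → {'i': 4, 'v': 3, 's': 2, 'w': 6, 'x': 4, 'm': 8, 'z': 6, 'j': 9}

{'i': 4, 'v': 3, 's': 2, 'w': 6, 'x': 4, 'm': 8, 'z': 6, 'j': 9}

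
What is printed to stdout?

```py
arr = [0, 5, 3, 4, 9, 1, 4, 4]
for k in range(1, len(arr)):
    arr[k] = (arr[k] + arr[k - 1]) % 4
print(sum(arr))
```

k=1: arr[1] = (5+0)%4 = 1 → [0, 1, 3, 4, 9, 1, 4, 4]
k=2: arr[2] = (3+1)%4 = 0 → [0, 1, 0, 4, 9, 1, 4, 4]
k=3: arr[3] = (4+0)%4 = 0 → [0, 1, 0, 0, 9, 1, 4, 4]
k=4: arr[4] = (9+0)%4 = 1 → [0, 1, 0, 0, 1, 1, 4, 4]
k=5: arr[5] = (1+1)%4 = 2 → [0, 1, 0, 0, 1, 2, 4, 4]
k=6: arr[6] = (4+2)%4 = 2 → [0, 1, 0, 0, 1, 2, 2, 4]
k=7: arr[7] = (4+2)%4 = 2 → [0, 1, 0, 0, 1, 2, 2, 2]
sum = 8

8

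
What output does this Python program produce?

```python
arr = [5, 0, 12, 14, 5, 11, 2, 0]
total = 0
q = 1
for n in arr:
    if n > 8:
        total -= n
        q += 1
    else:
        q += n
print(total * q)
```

-592

n=5: not >8; q=6
n=0: not >8; q=6
n=12: >8, total = 0-12 = -12; q=7
n=14: >8, total = (-12)-14 = -26; q=8
n=5: not >8; q=13
n=11: >8, total = (-26)-11 = -37; q=14
n=2: not >8; q=16
n=0: not >8; q=16
total*q = (-37)*16 = -592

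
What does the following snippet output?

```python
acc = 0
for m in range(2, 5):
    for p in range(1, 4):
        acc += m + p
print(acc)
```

m=2,p=1: acc = 0+3 = 3
m=2,p=2: acc = 3+4 = 7
m=2,p=3: acc = 7+5 = 12
m=3,p=1: acc = 12+4 = 16
m=3,p=2: acc = 16+5 = 21
m=3,p=3: acc = 21+6 = 27
m=4,p=1: acc = 27+5 = 32
m=4,p=2: acc = 32+6 = 38
m=4,p=3: acc = 38+7 = 45

45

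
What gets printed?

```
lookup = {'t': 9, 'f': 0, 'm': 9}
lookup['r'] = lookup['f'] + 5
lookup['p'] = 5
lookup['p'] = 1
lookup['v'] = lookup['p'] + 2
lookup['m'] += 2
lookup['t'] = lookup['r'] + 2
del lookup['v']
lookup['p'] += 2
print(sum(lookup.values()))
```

lookup['r'] = lookup['f']+5 = 5 → {'t': 9, 'f': 0, 'm': 9, 'r': 5}
lookup['p'] = 5 → {'t': 9, 'f': 0, 'm': 9, 'r': 5, 'p': 5}
lookup['p'] = 1 → {'t': 9, 'f': 0, 'm': 9, 'r': 5, 'p': 1}
lookup['v'] = lookup['p']+2 = 3 → {'t': 9, 'f': 0, 'm': 9, 'r': 5, 'p': 1, 'v': 3}
lookup['m'] = 9+2 = 11 → {'t': 9, 'f': 0, 'm': 11, 'r': 5, 'p': 1, 'v': 3}
lookup['t'] = lookup['r']+2 = 7 → {'t': 7, 'f': 0, 'm': 11, 'r': 5, 'p': 1, 'v': 3}
del 'v' → {'t': 7, 'f': 0, 'm': 11, 'r': 5, 'p': 1}
lookup['p'] = 1+2 = 3 → {'t': 7, 'f': 0, 'm': 11, 'r': 5, 'p': 3}
sum of values = 26

26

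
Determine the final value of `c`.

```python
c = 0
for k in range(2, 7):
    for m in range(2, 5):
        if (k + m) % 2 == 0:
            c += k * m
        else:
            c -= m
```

75

k=2,m=2: even sum, c = 0+4 = 4
k=2,m=3: odd sum, c = 4-3 = 1
k=2,m=4: even sum, c = 1+8 = 9
k=3,m=2: odd sum, c = 9-2 = 7
k=3,m=3: even sum, c = 7+9 = 16
k=3,m=4: odd sum, c = 16-4 = 12
k=4,m=2: even sum, c = 12+8 = 20
k=4,m=3: odd sum, c = 20-3 = 17
k=4,m=4: even sum, c = 17+16 = 33
k=5,m=2: odd sum, c = 33-2 = 31
k=5,m=3: even sum, c = 31+15 = 46
k=5,m=4: odd sum, c = 46-4 = 42
k=6,m=2: even sum, c = 42+12 = 54
k=6,m=3: odd sum, c = 54-3 = 51
k=6,m=4: even sum, c = 51+24 = 75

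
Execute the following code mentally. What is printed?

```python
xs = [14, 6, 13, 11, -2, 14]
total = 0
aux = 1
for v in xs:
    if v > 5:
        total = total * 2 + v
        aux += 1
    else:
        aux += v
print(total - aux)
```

356

v=14: >5, total = 0*2+14 = 14; aux=2
v=6: >5, total = 14*2+6 = 34; aux=3
v=13: >5, total = 34*2+13 = 81; aux=4
v=11: >5, total = 81*2+11 = 173; aux=5
v=-2: not >5; aux=3
v=14: >5, total = 173*2+14 = 360; aux=4
total-aux = 360-4 = 356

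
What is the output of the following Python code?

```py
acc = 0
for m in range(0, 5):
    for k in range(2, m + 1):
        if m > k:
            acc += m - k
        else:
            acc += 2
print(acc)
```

10

m=2,k=2: not 2>2, acc = 0+2 = 2
m=3,k=2: 3>2, acc = 2+1 = 3
m=3,k=3: not 3>3, acc = 3+2 = 5
m=4,k=2: 4>2, acc = 5+2 = 7
m=4,k=3: 4>3, acc = 7+1 = 8
m=4,k=4: not 4>4, acc = 8+2 = 10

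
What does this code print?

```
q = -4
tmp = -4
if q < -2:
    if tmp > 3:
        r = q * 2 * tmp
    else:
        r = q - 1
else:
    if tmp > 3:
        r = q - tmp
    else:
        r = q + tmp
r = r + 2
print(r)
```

q=-4, tmp=-4
q < -2 is True; tmp > 3 is False
→ r = q - 1 = -5
r = (-5)+2 = -3

-3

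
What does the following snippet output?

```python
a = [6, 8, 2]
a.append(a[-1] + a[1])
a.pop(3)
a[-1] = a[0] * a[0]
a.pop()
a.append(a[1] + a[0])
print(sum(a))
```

append a[-1]+a[1] = 2+8 = 10 → [6, 8, 2, 10]
pop(3) removes 10 → [6, 8, 2]
a[-1] = a[0]*a[0] = 6*6 = 36 → [6, 8, 36]
pop() removes 36 → [6, 8]
append a[1]+a[0] = 8+6 = 14 → [6, 8, 14]
sum = 28

28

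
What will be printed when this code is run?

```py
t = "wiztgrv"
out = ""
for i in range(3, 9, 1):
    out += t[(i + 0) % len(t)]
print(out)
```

tgrvwi

i=3: add t[3]='t' → 't'
i=4: add t[4]='g' → 'tg'
i=5: add t[5]='r' → 'tgr'
i=6: add t[6]='v' → 'tgrv'
i=7: add t[0]='w' → 'tgrvw'
i=8: add t[1]='i' → 'tgrvwi'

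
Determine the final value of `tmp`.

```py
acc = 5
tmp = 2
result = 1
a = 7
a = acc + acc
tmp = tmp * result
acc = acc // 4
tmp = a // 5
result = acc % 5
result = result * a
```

2

a = 5+5 = 10
tmp = 2*1 = 2
acc = 5//4 = 1
tmp = 10//5 = 2
result = 1%5 = 1
result = 1*10 = 10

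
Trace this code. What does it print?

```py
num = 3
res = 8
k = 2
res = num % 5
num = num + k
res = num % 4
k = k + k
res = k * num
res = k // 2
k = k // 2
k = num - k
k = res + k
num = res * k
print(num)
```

10

res = 3%5 = 3
num = 3+2 = 5
res = 5%4 = 1
k = 2+2 = 4
res = 4*5 = 20
res = 4//2 = 2
k = 4//2 = 2
k = 5-2 = 3
k = 2+3 = 5
num = 2*5 = 10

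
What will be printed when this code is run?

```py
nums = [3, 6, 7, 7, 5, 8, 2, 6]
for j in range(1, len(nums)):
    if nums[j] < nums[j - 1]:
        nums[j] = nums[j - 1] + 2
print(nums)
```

j=1: 6>=3, unchanged → [3, 6, 7, 7, 5, 8, 2, 6]
j=2: 7>=6, unchanged → [3, 6, 7, 7, 5, 8, 2, 6]
j=3: 7>=7, unchanged → [3, 6, 7, 7, 5, 8, 2, 6]
j=4: 5<7, nums[4] = 7+2 = 9 → [3, 6, 7, 7, 9, 8, 2, 6]
j=5: 8<9, nums[5] = 9+2 = 11 → [3, 6, 7, 7, 9, 11, 2, 6]
j=6: 2<11, nums[6] = 11+2 = 13 → [3, 6, 7, 7, 9, 11, 13, 6]
j=7: 6<13, nums[7] = 13+2 = 15 → [3, 6, 7, 7, 9, 11, 13, 15]

[3, 6, 7, 7, 9, 11, 13, 15]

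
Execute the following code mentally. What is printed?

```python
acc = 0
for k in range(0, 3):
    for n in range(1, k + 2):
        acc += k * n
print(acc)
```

15

k=0,n=1: acc = 0+0 = 0
k=1,n=1: acc = 0+1 = 1
k=1,n=2: acc = 1+2 = 3
k=2,n=1: acc = 3+2 = 5
k=2,n=2: acc = 5+4 = 9
k=2,n=3: acc = 9+6 = 15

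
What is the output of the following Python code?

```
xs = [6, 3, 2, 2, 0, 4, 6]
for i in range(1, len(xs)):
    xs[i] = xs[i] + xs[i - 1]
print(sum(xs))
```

92

i=1: xs[1] = 3+6 = 9 → [6, 9, 2, 2, 0, 4, 6]
i=2: xs[2] = 2+9 = 11 → [6, 9, 11, 2, 0, 4, 6]
i=3: xs[3] = 2+11 = 13 → [6, 9, 11, 13, 0, 4, 6]
i=4: xs[4] = 0+13 = 13 → [6, 9, 11, 13, 13, 4, 6]
i=5: xs[5] = 4+13 = 17 → [6, 9, 11, 13, 13, 17, 6]
i=6: xs[6] = 6+17 = 23 → [6, 9, 11, 13, 13, 17, 23]
sum = 92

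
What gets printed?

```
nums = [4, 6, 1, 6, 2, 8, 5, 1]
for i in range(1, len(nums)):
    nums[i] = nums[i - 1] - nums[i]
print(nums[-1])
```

-25

i=1: nums[1] = 4-6 = -2 → [4, -2, 1, 6, 2, 8, 5, 1]
i=2: nums[2] = (-2)-1 = -3 → [4, -2, -3, 6, 2, 8, 5, 1]
i=3: nums[3] = (-3)-6 = -9 → [4, -2, -3, -9, 2, 8, 5, 1]
i=4: nums[4] = (-9)-2 = -11 → [4, -2, -3, -9, -11, 8, 5, 1]
i=5: nums[5] = (-11)-8 = -19 → [4, -2, -3, -9, -11, -19, 5, 1]
i=6: nums[6] = (-19)-5 = -24 → [4, -2, -3, -9, -11, -19, -24, 1]
i=7: nums[7] = (-24)-1 = -25 → [4, -2, -3, -9, -11, -19, -24, -25]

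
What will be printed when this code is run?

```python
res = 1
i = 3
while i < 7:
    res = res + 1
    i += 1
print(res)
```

5

i=3: res = 1+1 = 2
i=4: res = 2+1 = 3
i=5: res = 3+1 = 4
i=6: res = 4+1 = 5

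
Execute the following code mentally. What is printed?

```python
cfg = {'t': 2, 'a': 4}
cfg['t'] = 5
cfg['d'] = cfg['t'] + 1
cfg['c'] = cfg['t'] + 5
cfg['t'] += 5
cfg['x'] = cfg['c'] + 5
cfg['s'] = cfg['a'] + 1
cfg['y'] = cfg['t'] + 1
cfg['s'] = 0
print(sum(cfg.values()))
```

56

cfg['t'] = 5 → {'t': 5, 'a': 4}
cfg['d'] = cfg['t']+1 = 6 → {'t': 5, 'a': 4, 'd': 6}
cfg['c'] = cfg['t']+5 = 10 → {'t': 5, 'a': 4, 'd': 6, 'c': 10}
cfg['t'] = 5+5 = 10 → {'t': 10, 'a': 4, 'd': 6, 'c': 10}
cfg['x'] = cfg['c']+5 = 15 → {'t': 10, 'a': 4, 'd': 6, 'c': 10, 'x': 15}
cfg['s'] = cfg['a']+1 = 5 → {'t': 10, 'a': 4, 'd': 6, 'c': 10, 'x': 15, 's': 5}
cfg['y'] = cfg['t']+1 = 11 → {'t': 10, 'a': 4, 'd': 6, 'c': 10, 'x': 15, 's': 5, 'y': 11}
cfg['s'] = 0 → {'t': 10, 'a': 4, 'd': 6, 'c': 10, 'x': 15, 's': 0, 'y': 11}
sum of values = 56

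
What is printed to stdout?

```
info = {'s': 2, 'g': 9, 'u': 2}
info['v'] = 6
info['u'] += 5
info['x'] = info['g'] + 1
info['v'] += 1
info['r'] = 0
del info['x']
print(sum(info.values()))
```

info['v'] = 6 → {'s': 2, 'g': 9, 'u': 2, 'v': 6}
info['u'] = 2+5 = 7 → {'s': 2, 'g': 9, 'u': 7, 'v': 6}
info['x'] = info['g']+1 = 10 → {'s': 2, 'g': 9, 'u': 7, 'v': 6, 'x': 10}
info['v'] = 6+1 = 7 → {'s': 2, 'g': 9, 'u': 7, 'v': 7, 'x': 10}
info['r'] = 0 → {'s': 2, 'g': 9, 'u': 7, 'v': 7, 'x': 10, 'r': 0}
del 'x' → {'s': 2, 'g': 9, 'u': 7, 'v': 7, 'r': 0}
sum of values = 25

25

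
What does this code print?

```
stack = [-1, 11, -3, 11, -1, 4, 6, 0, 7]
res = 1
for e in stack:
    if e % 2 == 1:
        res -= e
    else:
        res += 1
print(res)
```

e=-1: odd, res = 1-(-1) = 2
e=11: odd, res = 2-11 = -9
e=-3: odd, res = (-9)-(-3) = -6
e=11: odd, res = (-6)-11 = -17
e=-1: odd, res = (-17)-(-1) = -16
e=4: not odd, res = (-16)+1 = -15
e=6: not odd, res = (-15)+1 = -14
e=0: not odd, res = (-14)+1 = -13
e=7: odd, res = (-13)-7 = -20

-20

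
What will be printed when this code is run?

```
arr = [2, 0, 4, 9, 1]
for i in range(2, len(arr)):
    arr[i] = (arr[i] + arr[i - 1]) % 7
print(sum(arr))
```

i=2: arr[2] = (4+0)%7 = 4 → [2, 0, 4, 9, 1]
i=3: arr[3] = (9+4)%7 = 6 → [2, 0, 4, 6, 1]
i=4: arr[4] = (1+6)%7 = 0 → [2, 0, 4, 6, 0]
sum = 12

12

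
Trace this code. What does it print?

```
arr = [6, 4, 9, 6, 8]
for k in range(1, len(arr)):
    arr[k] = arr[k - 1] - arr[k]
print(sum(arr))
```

-33

k=1: arr[1] = 6-4 = 2 → [6, 2, 9, 6, 8]
k=2: arr[2] = 2-9 = -7 → [6, 2, -7, 6, 8]
k=3: arr[3] = (-7)-6 = -13 → [6, 2, -7, -13, 8]
k=4: arr[4] = (-13)-8 = -21 → [6, 2, -7, -13, -21]
sum = -33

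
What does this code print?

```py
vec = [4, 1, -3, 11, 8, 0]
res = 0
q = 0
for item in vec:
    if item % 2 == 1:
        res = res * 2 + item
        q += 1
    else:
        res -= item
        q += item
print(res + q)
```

-16

item=4: not odd, res = 0-4 = -4; q=4
item=1: odd, res = (-4)*2+1 = -7; q=5
item=-3: odd, res = (-7)*2+(-3) = -17; q=6
item=11: odd, res = (-17)*2+11 = -23; q=7
item=8: not odd, res = (-23)-8 = -31; q=15
item=0: not odd, res = (-31)-0 = -31; q=15
res+q = (-31)+15 = -16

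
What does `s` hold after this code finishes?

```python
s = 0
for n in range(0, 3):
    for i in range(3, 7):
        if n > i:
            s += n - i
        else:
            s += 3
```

n=0,i=3: not 0>3, s = 0+3 = 3
n=0,i=4: not 0>4, s = 3+3 = 6
n=0,i=5: not 0>5, s = 6+3 = 9
n=0,i=6: not 0>6, s = 9+3 = 12
n=1,i=3: not 1>3, s = 12+3 = 15
n=1,i=4: not 1>4, s = 15+3 = 18
n=1,i=5: not 1>5, s = 18+3 = 21
n=1,i=6: not 1>6, s = 21+3 = 24
n=2,i=3: not 2>3, s = 24+3 = 27
n=2,i=4: not 2>4, s = 27+3 = 30
n=2,i=5: not 2>5, s = 30+3 = 33
n=2,i=6: not 2>6, s = 33+3 = 36

36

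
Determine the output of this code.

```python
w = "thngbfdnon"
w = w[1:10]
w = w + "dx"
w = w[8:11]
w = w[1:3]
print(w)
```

dx

slice [1:10] → 'hngbfdnon'
+ 'dx' → 'hngbfdnondx'
slice [8:11] → 'ndx'
slice [1:3] → 'dx'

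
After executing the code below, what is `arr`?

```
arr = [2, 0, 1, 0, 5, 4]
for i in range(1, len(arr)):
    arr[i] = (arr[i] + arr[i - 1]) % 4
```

[2, 2, 3, 3, 0, 0]

i=1: arr[1] = (0+2)%4 = 2 → [2, 2, 1, 0, 5, 4]
i=2: arr[2] = (1+2)%4 = 3 → [2, 2, 3, 0, 5, 4]
i=3: arr[3] = (0+3)%4 = 3 → [2, 2, 3, 3, 5, 4]
i=4: arr[4] = (5+3)%4 = 0 → [2, 2, 3, 3, 0, 4]
i=5: arr[5] = (4+0)%4 = 0 → [2, 2, 3, 3, 0, 0]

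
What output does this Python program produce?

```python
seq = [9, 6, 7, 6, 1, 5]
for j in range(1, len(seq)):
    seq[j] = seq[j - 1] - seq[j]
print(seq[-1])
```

-16

j=1: seq[1] = 9-6 = 3 → [9, 3, 7, 6, 1, 5]
j=2: seq[2] = 3-7 = -4 → [9, 3, -4, 6, 1, 5]
j=3: seq[3] = (-4)-6 = -10 → [9, 3, -4, -10, 1, 5]
j=4: seq[4] = (-10)-1 = -11 → [9, 3, -4, -10, -11, 5]
j=5: seq[5] = (-11)-5 = -16 → [9, 3, -4, -10, -11, -16]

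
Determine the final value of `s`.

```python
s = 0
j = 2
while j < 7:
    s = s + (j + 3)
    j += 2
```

j=2: s = 0+5 = 5
j=4: s = 5+7 = 12
j=6: s = 12+9 = 21

21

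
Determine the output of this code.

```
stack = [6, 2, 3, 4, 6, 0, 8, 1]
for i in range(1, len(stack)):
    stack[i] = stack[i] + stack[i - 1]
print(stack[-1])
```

i=1: stack[1] = 2+6 = 8 → [6, 8, 3, 4, 6, 0, 8, 1]
i=2: stack[2] = 3+8 = 11 → [6, 8, 11, 4, 6, 0, 8, 1]
i=3: stack[3] = 4+11 = 15 → [6, 8, 11, 15, 6, 0, 8, 1]
i=4: stack[4] = 6+15 = 21 → [6, 8, 11, 15, 21, 0, 8, 1]
i=5: stack[5] = 0+21 = 21 → [6, 8, 11, 15, 21, 21, 8, 1]
i=6: stack[6] = 8+21 = 29 → [6, 8, 11, 15, 21, 21, 29, 1]
i=7: stack[7] = 1+29 = 30 → [6, 8, 11, 15, 21, 21, 29, 30]

30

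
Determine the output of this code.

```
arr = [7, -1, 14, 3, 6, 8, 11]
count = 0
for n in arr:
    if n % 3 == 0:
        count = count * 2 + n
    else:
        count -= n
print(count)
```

-87

n=7: not %3==0, count = 0-7 = -7
n=-1: not %3==0, count = (-7)-(-1) = -6
n=14: not %3==0, count = (-6)-14 = -20
n=3: %3==0, count = (-20)*2+3 = -37
n=6: %3==0, count = (-37)*2+6 = -68
n=8: not %3==0, count = (-68)-8 = -76
n=11: not %3==0, count = (-76)-11 = -87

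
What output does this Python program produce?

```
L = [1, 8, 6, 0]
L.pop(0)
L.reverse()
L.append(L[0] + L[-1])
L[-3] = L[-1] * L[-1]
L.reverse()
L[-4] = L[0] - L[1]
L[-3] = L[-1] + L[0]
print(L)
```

pop(0) removes 1 → [8, 6, 0]
reverse → [0, 6, 8]
append L[0]+L[-1] = 0+8 = 8 → [0, 6, 8, 8]
L[-3] = L[-1]*L[-1] = 8*8 = 64 → [0, 64, 8, 8]
reverse → [8, 8, 64, 0]
L[-4] = L[0]-L[1] = 8-8 = 0 → [0, 8, 64, 0]
L[-3] = L[-1]+L[0] = 0+0 = 0 → [0, 0, 64, 0]

[0, 0, 64, 0]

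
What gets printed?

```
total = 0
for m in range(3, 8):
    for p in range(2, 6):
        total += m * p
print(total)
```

350

m=3,p=2: total = 0+6 = 6
m=3,p=3: total = 6+9 = 15
m=3,p=4: total = 15+12 = 27
m=3,p=5: total = 27+15 = 42
m=4,p=2: total = 42+8 = 50
m=4,p=3: total = 50+12 = 62
m=4,p=4: total = 62+16 = 78
m=4,p=5: total = 78+20 = 98
m=5,p=2: total = 98+10 = 108
m=5,p=3: total = 108+15 = 123
m=5,p=4: total = 123+20 = 143
m=5,p=5: total = 143+25 = 168
m=6,p=2: total = 168+12 = 180
m=6,p=3: total = 180+18 = 198
m=6,p=4: total = 198+24 = 222
m=6,p=5: total = 222+30 = 252
m=7,p=2: total = 252+14 = 266
m=7,p=3: total = 266+21 = 287
m=7,p=4: total = 287+28 = 315
m=7,p=5: total = 315+35 = 350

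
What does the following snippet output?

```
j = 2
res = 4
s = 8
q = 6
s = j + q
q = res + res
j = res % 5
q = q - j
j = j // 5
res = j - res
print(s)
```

s = 2+6 = 8
q = 4+4 = 8
j = 4%5 = 4
q = 8-4 = 4
j = 4//5 = 0
res = 0-4 = -4

8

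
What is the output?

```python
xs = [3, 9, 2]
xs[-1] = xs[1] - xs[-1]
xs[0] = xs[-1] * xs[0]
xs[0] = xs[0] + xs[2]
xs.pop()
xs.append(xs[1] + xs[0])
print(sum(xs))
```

xs[-1] = xs[1]-xs[-1] = 9-2 = 7 → [3, 9, 7]
xs[0] = xs[-1]*xs[0] = 7*3 = 21 → [21, 9, 7]
xs[0] = xs[0]+xs[2] = 21+7 = 28 → [28, 9, 7]
pop() removes 7 → [28, 9]
append xs[1]+xs[0] = 9+28 = 37 → [28, 9, 37]
sum = 74

74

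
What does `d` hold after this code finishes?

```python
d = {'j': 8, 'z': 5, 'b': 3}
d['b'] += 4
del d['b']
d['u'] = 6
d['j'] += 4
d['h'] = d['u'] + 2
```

d['b'] = 3+4 = 7 → {'j': 8, 'z': 5, 'b': 7}
del 'b' → {'j': 8, 'z': 5}
d['u'] = 6 → {'j': 8, 'z': 5, 'u': 6}
d['j'] = 8+4 = 12 → {'j': 12, 'z': 5, 'u': 6}
d['h'] = d['u']+2 = 8 → {'j': 12, 'z': 5, 'u': 6, 'h': 8}

{'j': 12, 'z': 5, 'u': 6, 'h': 8}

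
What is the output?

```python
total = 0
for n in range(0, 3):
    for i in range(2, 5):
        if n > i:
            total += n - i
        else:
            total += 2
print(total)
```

18

n=0,i=2: not 0>2, total = 0+2 = 2
n=0,i=3: not 0>3, total = 2+2 = 4
n=0,i=4: not 0>4, total = 4+2 = 6
n=1,i=2: not 1>2, total = 6+2 = 8
n=1,i=3: not 1>3, total = 8+2 = 10
n=1,i=4: not 1>4, total = 10+2 = 12
n=2,i=2: not 2>2, total = 12+2 = 14
n=2,i=3: not 2>3, total = 14+2 = 16
n=2,i=4: not 2>4, total = 16+2 = 18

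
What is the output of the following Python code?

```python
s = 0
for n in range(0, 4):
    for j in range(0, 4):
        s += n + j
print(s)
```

48

n=0,j=0: s = 0+0 = 0
n=0,j=1: s = 0+1 = 1
n=0,j=2: s = 1+2 = 3
n=0,j=3: s = 3+3 = 6
n=1,j=0: s = 6+1 = 7
n=1,j=1: s = 7+2 = 9
n=1,j=2: s = 9+3 = 12
n=1,j=3: s = 12+4 = 16
n=2,j=0: s = 16+2 = 18
n=2,j=1: s = 18+3 = 21
n=2,j=2: s = 21+4 = 25
n=2,j=3: s = 25+5 = 30
n=3,j=0: s = 30+3 = 33
n=3,j=1: s = 33+4 = 37
n=3,j=2: s = 37+5 = 42
n=3,j=3: s = 42+6 = 48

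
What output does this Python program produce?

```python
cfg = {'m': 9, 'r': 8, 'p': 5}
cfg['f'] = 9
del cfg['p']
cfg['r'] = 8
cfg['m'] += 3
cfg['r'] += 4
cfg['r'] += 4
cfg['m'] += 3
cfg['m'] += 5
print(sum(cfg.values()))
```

45

cfg['f'] = 9 → {'m': 9, 'r': 8, 'p': 5, 'f': 9}
del 'p' → {'m': 9, 'r': 8, 'f': 9}
cfg['r'] = 8 → {'m': 9, 'r': 8, 'f': 9}
cfg['m'] = 9+3 = 12 → {'m': 12, 'r': 8, 'f': 9}
cfg['r'] = 8+4 = 12 → {'m': 12, 'r': 12, 'f': 9}
cfg['r'] = 12+4 = 16 → {'m': 12, 'r': 16, 'f': 9}
cfg['m'] = 12+3 = 15 → {'m': 15, 'r': 16, 'f': 9}
cfg['m'] = 15+5 = 20 → {'m': 20, 'r': 16, 'f': 9}
sum of values = 45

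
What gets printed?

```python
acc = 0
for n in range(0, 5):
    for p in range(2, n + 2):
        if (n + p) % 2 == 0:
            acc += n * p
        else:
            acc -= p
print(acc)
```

n=1,p=2: odd sum, acc = 0-2 = -2
n=2,p=2: even sum, acc = (-2)+4 = 2
n=2,p=3: odd sum, acc = 2-3 = -1
n=3,p=2: odd sum, acc = (-1)-2 = -3
n=3,p=3: even sum, acc = (-3)+9 = 6
n=3,p=4: odd sum, acc = 6-4 = 2
n=4,p=2: even sum, acc = 2+8 = 10
n=4,p=3: odd sum, acc = 10-3 = 7
n=4,p=4: even sum, acc = 7+16 = 23
n=4,p=5: odd sum, acc = 23-5 = 18

18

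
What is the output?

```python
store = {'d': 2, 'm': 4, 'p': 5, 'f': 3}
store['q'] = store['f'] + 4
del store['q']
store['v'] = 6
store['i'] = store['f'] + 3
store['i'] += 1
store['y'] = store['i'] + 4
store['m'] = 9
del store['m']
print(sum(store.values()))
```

store['q'] = store['f']+4 = 7 → {'d': 2, 'm': 4, 'p': 5, 'f': 3, 'q': 7}
del 'q' → {'d': 2, 'm': 4, 'p': 5, 'f': 3}
store['v'] = 6 → {'d': 2, 'm': 4, 'p': 5, 'f': 3, 'v': 6}
store['i'] = store['f']+3 = 6 → {'d': 2, 'm': 4, 'p': 5, 'f': 3, 'v': 6, 'i': 6}
store['i'] = 6+1 = 7 → {'d': 2, 'm': 4, 'p': 5, 'f': 3, 'v': 6, 'i': 7}
store['y'] = store['i']+4 = 11 → {'d': 2, 'm': 4, 'p': 5, 'f': 3, 'v': 6, 'i': 7, 'y': 11}
store['m'] = 9 → {'d': 2, 'm': 9, 'p': 5, 'f': 3, 'v': 6, 'i': 7, 'y': 11}
del 'm' → {'d': 2, 'p': 5, 'f': 3, 'v': 6, 'i': 7, 'y': 11}
sum of values = 34

34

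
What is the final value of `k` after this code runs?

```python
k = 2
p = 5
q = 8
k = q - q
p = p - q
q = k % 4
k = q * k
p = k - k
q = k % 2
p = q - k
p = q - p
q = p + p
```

k = 8-8 = 0
p = 5-8 = -3
q = 0%4 = 0
k = 0*0 = 0
p = 0-0 = 0
q = 0%2 = 0
p = 0-0 = 0
p = 0-0 = 0
q = 0+0 = 0

0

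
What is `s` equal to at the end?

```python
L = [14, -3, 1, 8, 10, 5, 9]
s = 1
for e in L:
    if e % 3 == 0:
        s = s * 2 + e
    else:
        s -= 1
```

e=14: not %3==0, s = 1-1 = 0
e=-3: %3==0, s = 0*2+(-3) = -3
e=1: not %3==0, s = (-3)-1 = -4
e=8: not %3==0, s = (-4)-1 = -5
e=10: not %3==0, s = (-5)-1 = -6
e=5: not %3==0, s = (-6)-1 = -7
e=9: %3==0, s = (-7)*2+9 = -5

-5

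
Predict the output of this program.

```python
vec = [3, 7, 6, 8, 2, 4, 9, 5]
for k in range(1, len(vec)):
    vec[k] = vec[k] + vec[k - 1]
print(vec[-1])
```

44

k=1: vec[1] = 7+3 = 10 → [3, 10, 6, 8, 2, 4, 9, 5]
k=2: vec[2] = 6+10 = 16 → [3, 10, 16, 8, 2, 4, 9, 5]
k=3: vec[3] = 8+16 = 24 → [3, 10, 16, 24, 2, 4, 9, 5]
k=4: vec[4] = 2+24 = 26 → [3, 10, 16, 24, 26, 4, 9, 5]
k=5: vec[5] = 4+26 = 30 → [3, 10, 16, 24, 26, 30, 9, 5]
k=6: vec[6] = 9+30 = 39 → [3, 10, 16, 24, 26, 30, 39, 5]
k=7: vec[7] = 5+39 = 44 → [3, 10, 16, 24, 26, 30, 39, 44]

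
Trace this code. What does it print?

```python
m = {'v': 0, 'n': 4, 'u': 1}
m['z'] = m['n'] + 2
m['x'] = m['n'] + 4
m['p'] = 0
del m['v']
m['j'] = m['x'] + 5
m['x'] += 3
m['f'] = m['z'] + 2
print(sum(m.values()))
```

m['z'] = m['n']+2 = 6 → {'v': 0, 'n': 4, 'u': 1, 'z': 6}
m['x'] = m['n']+4 = 8 → {'v': 0, 'n': 4, 'u': 1, 'z': 6, 'x': 8}
m['p'] = 0 → {'v': 0, 'n': 4, 'u': 1, 'z': 6, 'x': 8, 'p': 0}
del 'v' → {'n': 4, 'u': 1, 'z': 6, 'x': 8, 'p': 0}
m['j'] = m['x']+5 = 13 → {'n': 4, 'u': 1, 'z': 6, 'x': 8, 'p': 0, 'j': 13}
m['x'] = 8+3 = 11 → {'n': 4, 'u': 1, 'z': 6, 'x': 11, 'p': 0, 'j': 13}
m['f'] = m['z']+2 = 8 → {'n': 4, 'u': 1, 'z': 6, 'x': 11, 'p': 0, 'j': 13, 'f': 8}
sum of values = 43

43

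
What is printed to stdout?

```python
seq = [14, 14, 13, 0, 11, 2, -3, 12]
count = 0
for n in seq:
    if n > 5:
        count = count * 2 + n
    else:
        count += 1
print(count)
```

n=14: >5, count = 0*2+14 = 14
n=14: >5, count = 14*2+14 = 42
n=13: >5, count = 42*2+13 = 97
n=0: not >5, count = 97+1 = 98
n=11: >5, count = 98*2+11 = 207
n=2: not >5, count = 207+1 = 208
n=-3: not >5, count = 208+1 = 209
n=12: >5, count = 209*2+12 = 430

430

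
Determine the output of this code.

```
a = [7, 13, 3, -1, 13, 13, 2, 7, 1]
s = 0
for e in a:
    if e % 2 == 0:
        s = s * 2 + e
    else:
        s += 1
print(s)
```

16

e=7: not even, s = 0+1 = 1
e=13: not even, s = 1+1 = 2
e=3: not even, s = 2+1 = 3
e=-1: not even, s = 3+1 = 4
e=13: not even, s = 4+1 = 5
e=13: not even, s = 5+1 = 6
e=2: even, s = 6*2+2 = 14
e=7: not even, s = 14+1 = 15
e=1: not even, s = 15+1 = 16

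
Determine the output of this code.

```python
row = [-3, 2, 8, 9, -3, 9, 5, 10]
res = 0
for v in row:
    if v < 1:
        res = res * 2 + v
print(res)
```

v=-3: <1, res = 0*2+(-3) = -3
v=2: not <1
v=8: not <1
v=9: not <1
v=-3: <1, res = (-3)*2+(-3) = -9
v=9: not <1
v=5: not <1
v=10: not <1

-9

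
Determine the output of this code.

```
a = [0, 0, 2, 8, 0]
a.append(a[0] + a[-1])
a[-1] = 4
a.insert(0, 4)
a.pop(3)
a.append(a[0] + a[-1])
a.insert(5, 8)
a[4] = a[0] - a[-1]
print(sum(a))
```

append a[0]+a[-1] = 0+0 = 0 → [0, 0, 2, 8, 0, 0]
a[-1] = 4 → [0, 0, 2, 8, 0, 4]
insert 4 at 0 → [4, 0, 0, 2, 8, 0, 4]
pop(3) removes 2 → [4, 0, 0, 8, 0, 4]
append a[0]+a[-1] = 4+4 = 8 → [4, 0, 0, 8, 0, 4, 8]
insert 8 at 5 → [4, 0, 0, 8, 0, 8, 4, 8]
a[4] = a[0]-a[-1] = 4-8 = -4 → [4, 0, 0, 8, -4, 8, 4, 8]
sum = 28

28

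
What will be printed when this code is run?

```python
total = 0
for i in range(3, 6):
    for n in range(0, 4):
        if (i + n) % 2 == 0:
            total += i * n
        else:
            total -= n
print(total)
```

i=3,n=0: odd sum, total = 0-0 = 0
i=3,n=1: even sum, total = 0+3 = 3
i=3,n=2: odd sum, total = 3-2 = 1
i=3,n=3: even sum, total = 1+9 = 10
i=4,n=0: even sum, total = 10+0 = 10
i=4,n=1: odd sum, total = 10-1 = 9
i=4,n=2: even sum, total = 9+8 = 17
i=4,n=3: odd sum, total = 17-3 = 14
i=5,n=0: odd sum, total = 14-0 = 14
i=5,n=1: even sum, total = 14+5 = 19
i=5,n=2: odd sum, total = 19-2 = 17
i=5,n=3: even sum, total = 17+15 = 32

32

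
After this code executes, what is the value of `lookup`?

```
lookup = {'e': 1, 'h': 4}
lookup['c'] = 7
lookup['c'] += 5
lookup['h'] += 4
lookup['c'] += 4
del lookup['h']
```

{'e': 1, 'c': 16}

lookup['c'] = 7 → {'e': 1, 'h': 4, 'c': 7}
lookup['c'] = 7+5 = 12 → {'e': 1, 'h': 4, 'c': 12}
lookup['h'] = 4+4 = 8 → {'e': 1, 'h': 8, 'c': 12}
lookup['c'] = 12+4 = 16 → {'e': 1, 'h': 8, 'c': 16}
del 'h' → {'e': 1, 'c': 16}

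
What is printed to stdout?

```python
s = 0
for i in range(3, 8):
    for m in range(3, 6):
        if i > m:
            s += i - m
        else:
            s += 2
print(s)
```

31

i=3,m=3: not 3>3, s = 0+2 = 2
i=3,m=4: not 3>4, s = 2+2 = 4
i=3,m=5: not 3>5, s = 4+2 = 6
i=4,m=3: 4>3, s = 6+1 = 7
i=4,m=4: not 4>4, s = 7+2 = 9
i=4,m=5: not 4>5, s = 9+2 = 11
i=5,m=3: 5>3, s = 11+2 = 13
i=5,m=4: 5>4, s = 13+1 = 14
i=5,m=5: not 5>5, s = 14+2 = 16
i=6,m=3: 6>3, s = 16+3 = 19
i=6,m=4: 6>4, s = 19+2 = 21
i=6,m=5: 6>5, s = 21+1 = 22
i=7,m=3: 7>3, s = 22+4 = 26
i=7,m=4: 7>4, s = 26+3 = 29
i=7,m=5: 7>5, s = 29+2 = 31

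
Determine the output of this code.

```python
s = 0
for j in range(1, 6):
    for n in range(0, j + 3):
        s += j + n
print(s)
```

j=1,n=0: s = 0+1 = 1
j=1,n=1: s = 1+2 = 3
j=1,n=2: s = 3+3 = 6
j=1,n=3: s = 6+4 = 10
j=2,n=0: s = 10+2 = 12
j=2,n=1: s = 12+3 = 15
j=2,n=2: s = 15+4 = 19
j=2,n=3: s = 19+5 = 24
j=2,n=4: s = 24+6 = 30
j=3,n=0: s = 30+3 = 33
j=3,n=1: s = 33+4 = 37
j=3,n=2: s = 37+5 = 42
j=3,n=3: s = 42+6 = 48
j=3,n=4: s = 48+7 = 55
j=3,n=5: s = 55+8 = 63
j=4,n=0: s = 63+4 = 67
j=4,n=1: s = 67+5 = 72
j=4,n=2: s = 72+6 = 78
j=4,n=3: s = 78+7 = 85
j=4,n=4: s = 85+8 = 93
j=4,n=5: s = 93+9 = 102
j=4,n=6: s = 102+10 = 112
j=5,n=0: s = 112+5 = 117
j=5,n=1: s = 117+6 = 123
j=5,n=2: s = 123+7 = 130
j=5,n=3: s = 130+8 = 138
j=5,n=4: s = 138+9 = 147
j=5,n=5: s = 147+10 = 157
j=5,n=6: s = 157+11 = 168
j=5,n=7: s = 168+12 = 180

180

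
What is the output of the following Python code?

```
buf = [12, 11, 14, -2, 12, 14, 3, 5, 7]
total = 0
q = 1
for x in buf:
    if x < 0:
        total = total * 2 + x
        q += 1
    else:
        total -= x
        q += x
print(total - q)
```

-197

x=12: not <0, total = 0-12 = -12; q=13
x=11: not <0, total = (-12)-11 = -23; q=24
x=14: not <0, total = (-23)-14 = -37; q=38
x=-2: <0, total = (-37)*2+(-2) = -76; q=39
x=12: not <0, total = (-76)-12 = -88; q=51
x=14: not <0, total = (-88)-14 = -102; q=65
x=3: not <0, total = (-102)-3 = -105; q=68
x=5: not <0, total = (-105)-5 = -110; q=73
x=7: not <0, total = (-110)-7 = -117; q=80
total-q = (-117)-80 = -197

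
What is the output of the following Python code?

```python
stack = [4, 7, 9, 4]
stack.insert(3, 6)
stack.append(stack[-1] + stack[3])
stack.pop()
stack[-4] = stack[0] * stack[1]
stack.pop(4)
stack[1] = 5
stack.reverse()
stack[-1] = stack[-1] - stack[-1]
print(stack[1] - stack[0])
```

insert 6 at 3 → [4, 7, 9, 6, 4]
append stack[-1]+stack[3] = 4+6 = 10 → [4, 7, 9, 6, 4, 10]
pop() removes 10 → [4, 7, 9, 6, 4]
stack[-4] = stack[0]*stack[1] = 4*7 = 28 → [4, 28, 9, 6, 4]
pop(4) removes 4 → [4, 28, 9, 6]
stack[1] = 5 → [4, 5, 9, 6]
reverse → [6, 9, 5, 4]
stack[-1] = stack[-1]-stack[-1] = 4-4 = 0 → [6, 9, 5, 0]
stack[1]-stack[0] = 9-6 = 3

3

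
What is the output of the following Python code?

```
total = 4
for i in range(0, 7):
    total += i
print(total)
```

i=0: total = 4+0 = 4
i=1: total = 4+1 = 5
i=2: total = 5+2 = 7
i=3: total = 7+3 = 10
i=4: total = 10+4 = 14
i=5: total = 14+5 = 19
i=6: total = 19+6 = 25

25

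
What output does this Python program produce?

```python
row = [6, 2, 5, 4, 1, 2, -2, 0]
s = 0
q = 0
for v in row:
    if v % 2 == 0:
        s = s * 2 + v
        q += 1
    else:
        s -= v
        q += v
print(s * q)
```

2064

v=6: even, s = 0*2+6 = 6; q=1
v=2: even, s = 6*2+2 = 14; q=2
v=5: not even, s = 14-5 = 9; q=7
v=4: even, s = 9*2+4 = 22; q=8
v=1: not even, s = 22-1 = 21; q=9
v=2: even, s = 21*2+2 = 44; q=10
v=-2: even, s = 44*2+(-2) = 86; q=11
v=0: even, s = 86*2+0 = 172; q=12
s*q = 172*12 = 2064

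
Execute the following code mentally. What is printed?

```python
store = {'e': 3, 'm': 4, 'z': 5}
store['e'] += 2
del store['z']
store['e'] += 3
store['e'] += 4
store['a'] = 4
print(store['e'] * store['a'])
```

store['e'] = 3+2 = 5 → {'e': 5, 'm': 4, 'z': 5}
del 'z' → {'e': 5, 'm': 4}
store['e'] = 5+3 = 8 → {'e': 8, 'm': 4}
store['e'] = 8+4 = 12 → {'e': 12, 'm': 4}
store['a'] = 4 → {'e': 12, 'm': 4, 'a': 4}
store['e']*store['a'] = 12*4 = 48

48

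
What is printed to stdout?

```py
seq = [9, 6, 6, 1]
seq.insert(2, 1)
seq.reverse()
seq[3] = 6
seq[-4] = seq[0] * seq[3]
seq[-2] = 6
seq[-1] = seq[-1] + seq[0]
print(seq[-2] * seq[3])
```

36

insert 1 at 2 → [9, 6, 1, 6, 1]
reverse → [1, 6, 1, 6, 9]
seq[3] = 6 → [1, 6, 1, 6, 9]
seq[-4] = seq[0]*seq[3] = 1*6 = 6 → [1, 6, 1, 6, 9]
seq[-2] = 6 → [1, 6, 1, 6, 9]
seq[-1] = seq[-1]+seq[0] = 9+1 = 10 → [1, 6, 1, 6, 10]
seq[-2]*seq[3] = 6*6 = 36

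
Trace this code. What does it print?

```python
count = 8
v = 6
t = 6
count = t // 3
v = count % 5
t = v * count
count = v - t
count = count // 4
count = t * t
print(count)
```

count = 6//3 = 2
v = 2%5 = 2
t = 2*2 = 4
count = 2-4 = -2
count = (-2)//4 = -1
count = 4*4 = 16

16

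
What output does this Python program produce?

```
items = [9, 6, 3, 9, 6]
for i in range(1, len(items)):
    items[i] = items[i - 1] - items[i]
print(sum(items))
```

i=1: items[1] = 9-6 = 3 → [9, 3, 3, 9, 6]
i=2: items[2] = 3-3 = 0 → [9, 3, 0, 9, 6]
i=3: items[3] = 0-9 = -9 → [9, 3, 0, -9, 6]
i=4: items[4] = (-9)-6 = -15 → [9, 3, 0, -9, -15]
sum = -12

-12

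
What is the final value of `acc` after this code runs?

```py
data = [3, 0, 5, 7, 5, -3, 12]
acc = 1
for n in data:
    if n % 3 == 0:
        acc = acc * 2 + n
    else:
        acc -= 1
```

n=3: %3==0, acc = 1*2+3 = 5
n=0: %3==0, acc = 5*2+0 = 10
n=5: not %3==0, acc = 10-1 = 9
n=7: not %3==0, acc = 9-1 = 8
n=5: not %3==0, acc = 8-1 = 7
n=-3: %3==0, acc = 7*2+(-3) = 11
n=12: %3==0, acc = 11*2+12 = 34

34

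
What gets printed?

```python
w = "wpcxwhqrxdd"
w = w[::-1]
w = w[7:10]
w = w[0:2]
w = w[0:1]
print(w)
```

x

reverse → 'ddxrqhwxcpw'
slice [7:10] → 'xcp'
slice [0:2] → 'xc'
slice [0:1] → 'x'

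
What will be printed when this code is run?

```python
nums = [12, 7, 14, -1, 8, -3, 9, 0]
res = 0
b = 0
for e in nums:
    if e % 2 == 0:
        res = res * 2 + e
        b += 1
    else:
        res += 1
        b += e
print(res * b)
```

2944

e=12: even, res = 0*2+12 = 12; b=1
e=7: not even, res = 12+1 = 13; b=8
e=14: even, res = 13*2+14 = 40; b=9
e=-1: not even, res = 40+1 = 41; b=8
e=8: even, res = 41*2+8 = 90; b=9
e=-3: not even, res = 90+1 = 91; b=6
e=9: not even, res = 91+1 = 92; b=15
e=0: even, res = 92*2+0 = 184; b=16
res*b = 184*16 = 2944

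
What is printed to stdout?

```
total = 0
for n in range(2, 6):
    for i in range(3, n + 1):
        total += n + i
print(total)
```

n=3,i=3: total = 0+6 = 6
n=4,i=3: total = 6+7 = 13
n=4,i=4: total = 13+8 = 21
n=5,i=3: total = 21+8 = 29
n=5,i=4: total = 29+9 = 38
n=5,i=5: total = 38+10 = 48

48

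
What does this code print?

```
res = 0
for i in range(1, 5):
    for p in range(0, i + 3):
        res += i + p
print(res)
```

i=1,p=0: res = 0+1 = 1
i=1,p=1: res = 1+2 = 3
i=1,p=2: res = 3+3 = 6
i=1,p=3: res = 6+4 = 10
i=2,p=0: res = 10+2 = 12
i=2,p=1: res = 12+3 = 15
i=2,p=2: res = 15+4 = 19
i=2,p=3: res = 19+5 = 24
i=2,p=4: res = 24+6 = 30
i=3,p=0: res = 30+3 = 33
i=3,p=1: res = 33+4 = 37
i=3,p=2: res = 37+5 = 42
i=3,p=3: res = 42+6 = 48
i=3,p=4: res = 48+7 = 55
i=3,p=5: res = 55+8 = 63
i=4,p=0: res = 63+4 = 67
i=4,p=1: res = 67+5 = 72
i=4,p=2: res = 72+6 = 78
i=4,p=3: res = 78+7 = 85
i=4,p=4: res = 85+8 = 93
i=4,p=5: res = 93+9 = 102
i=4,p=6: res = 102+10 = 112

112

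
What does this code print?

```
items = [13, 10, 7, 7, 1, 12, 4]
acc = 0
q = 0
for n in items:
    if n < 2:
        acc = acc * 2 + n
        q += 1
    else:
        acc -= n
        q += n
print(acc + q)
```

n=13: not <2, acc = 0-13 = -13; q=13
n=10: not <2, acc = (-13)-10 = -23; q=23
n=7: not <2, acc = (-23)-7 = -30; q=30
n=7: not <2, acc = (-30)-7 = -37; q=37
n=1: <2, acc = (-37)*2+1 = -73; q=38
n=12: not <2, acc = (-73)-12 = -85; q=50
n=4: not <2, acc = (-85)-4 = -89; q=54
acc+q = (-89)+54 = -35

-35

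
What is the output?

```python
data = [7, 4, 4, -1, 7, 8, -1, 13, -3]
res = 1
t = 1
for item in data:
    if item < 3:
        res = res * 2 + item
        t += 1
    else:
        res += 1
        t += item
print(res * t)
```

1551

item=7: not <3, res = 1+1 = 2; t=8
item=4: not <3, res = 2+1 = 3; t=12
item=4: not <3, res = 3+1 = 4; t=16
item=-1: <3, res = 4*2+(-1) = 7; t=17
item=7: not <3, res = 7+1 = 8; t=24
item=8: not <3, res = 8+1 = 9; t=32
item=-1: <3, res = 9*2+(-1) = 17; t=33
item=13: not <3, res = 17+1 = 18; t=46
item=-3: <3, res = 18*2+(-3) = 33; t=47
res*t = 33*47 = 1551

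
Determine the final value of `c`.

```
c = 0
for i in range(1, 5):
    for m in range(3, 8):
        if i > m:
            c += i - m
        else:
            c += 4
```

i=1,m=3: not 1>3, c = 0+4 = 4
i=1,m=4: not 1>4, c = 4+4 = 8
i=1,m=5: not 1>5, c = 8+4 = 12
i=1,m=6: not 1>6, c = 12+4 = 16
i=1,m=7: not 1>7, c = 16+4 = 20
i=2,m=3: not 2>3, c = 20+4 = 24
i=2,m=4: not 2>4, c = 24+4 = 28
i=2,m=5: not 2>5, c = 28+4 = 32
i=2,m=6: not 2>6, c = 32+4 = 36
i=2,m=7: not 2>7, c = 36+4 = 40
i=3,m=3: not 3>3, c = 40+4 = 44
i=3,m=4: not 3>4, c = 44+4 = 48
i=3,m=5: not 3>5, c = 48+4 = 52
i=3,m=6: not 3>6, c = 52+4 = 56
i=3,m=7: not 3>7, c = 56+4 = 60
i=4,m=3: 4>3, c = 60+1 = 61
i=4,m=4: not 4>4, c = 61+4 = 65
i=4,m=5: not 4>5, c = 65+4 = 69
i=4,m=6: not 4>6, c = 69+4 = 73
i=4,m=7: not 4>7, c = 73+4 = 77

77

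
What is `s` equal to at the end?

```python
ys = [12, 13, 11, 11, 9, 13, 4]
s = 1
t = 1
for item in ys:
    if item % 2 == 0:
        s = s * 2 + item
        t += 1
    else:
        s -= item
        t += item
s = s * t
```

item=12: even, s = 1*2+12 = 14; t=2
item=13: not even, s = 14-13 = 1; t=15
item=11: not even, s = 1-11 = -10; t=26
item=11: not even, s = (-10)-11 = -21; t=37
item=9: not even, s = (-21)-9 = -30; t=46
item=13: not even, s = (-30)-13 = -43; t=59
item=4: even, s = (-43)*2+4 = -82; t=60
s*t = (-82)*60 = -4920

-4920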